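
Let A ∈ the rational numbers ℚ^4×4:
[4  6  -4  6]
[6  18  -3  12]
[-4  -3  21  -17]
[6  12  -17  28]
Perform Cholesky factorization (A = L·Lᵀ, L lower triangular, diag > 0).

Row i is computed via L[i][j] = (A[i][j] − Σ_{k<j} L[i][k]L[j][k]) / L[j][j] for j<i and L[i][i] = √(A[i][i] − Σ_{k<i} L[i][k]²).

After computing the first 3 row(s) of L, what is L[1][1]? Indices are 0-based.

Step 1: L[0][0] = √(4) = 2.
  L[1][0] = (6) / L[0][0] = 3.
Step 2: L[1][1] = √(9) = 3.
  L[2][0] = (-4) / L[0][0] = -2.
  L[2][1] = (3) / L[1][1] = 1.
Step 3: L[2][2] = √(16) = 4.

L[1][1] = 3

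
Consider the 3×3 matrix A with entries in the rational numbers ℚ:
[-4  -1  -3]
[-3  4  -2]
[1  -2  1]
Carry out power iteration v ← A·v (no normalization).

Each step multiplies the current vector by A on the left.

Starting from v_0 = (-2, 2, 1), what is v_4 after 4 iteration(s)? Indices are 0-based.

v_4 = (-136, 1171, -618)

v_0 = (-2, 2, 1).
v_1 = A·v_0 = (3, 12, -5).
v_2 = A·v_1 = (-9, 49, -26).
v_3 = A·v_2 = (65, 275, -133).
v_4 = A·v_3 = (-136, 1171, -618).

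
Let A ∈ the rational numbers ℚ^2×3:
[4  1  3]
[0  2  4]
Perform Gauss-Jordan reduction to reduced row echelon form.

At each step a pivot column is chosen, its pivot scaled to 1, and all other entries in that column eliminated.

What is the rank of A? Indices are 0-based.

pivot(0,0)=4: scale R0 → (1, 1/4, 3/4)
pivot(1,1)=2: scale R1 → (0, 1, 2)
  clear (0,1): R0 −= (1/4)R1 → (1, 0, 1/4)

rank = 2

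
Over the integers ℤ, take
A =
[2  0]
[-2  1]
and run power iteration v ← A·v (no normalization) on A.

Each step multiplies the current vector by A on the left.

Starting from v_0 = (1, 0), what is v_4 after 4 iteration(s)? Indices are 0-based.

v_0 = (1, 0).
v_1 = A·v_0 = (2, -2).
v_2 = A·v_1 = (4, -6).
v_3 = A·v_2 = (8, -14).
v_4 = A·v_3 = (16, -30).

v_4 = (16, -30)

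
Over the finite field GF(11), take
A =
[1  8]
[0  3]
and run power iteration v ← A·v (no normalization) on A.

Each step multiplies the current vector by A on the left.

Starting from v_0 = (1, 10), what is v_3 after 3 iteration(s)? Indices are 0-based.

v_0 = (1, 10).
v_1 = A·v_0 = (4, 8).
v_2 = A·v_1 = (2, 2).
v_3 = A·v_2 = (7, 6).

v_3 = (7, 6)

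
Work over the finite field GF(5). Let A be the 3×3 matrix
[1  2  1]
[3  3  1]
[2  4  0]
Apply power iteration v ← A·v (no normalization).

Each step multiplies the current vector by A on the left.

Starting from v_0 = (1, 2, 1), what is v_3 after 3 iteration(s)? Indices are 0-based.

v_3 = (4, 4, 4)

v_0 = (1, 2, 1).
v_1 = A·v_0 = (1, 0, 0).
v_2 = A·v_1 = (1, 3, 2).
v_3 = A·v_2 = (4, 4, 4).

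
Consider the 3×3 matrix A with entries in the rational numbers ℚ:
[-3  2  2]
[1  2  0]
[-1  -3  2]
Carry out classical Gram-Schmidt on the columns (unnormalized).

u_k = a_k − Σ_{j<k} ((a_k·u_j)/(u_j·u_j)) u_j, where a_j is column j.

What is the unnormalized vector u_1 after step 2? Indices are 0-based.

Step 1: u_0 = a_0 = (-3, 1, -1).
Step 2: u_1 = a_1 − (-1/11)·u_0 = (19/11, 23/11, -34/11).

u_1 = (19/11, 23/11, -34/11)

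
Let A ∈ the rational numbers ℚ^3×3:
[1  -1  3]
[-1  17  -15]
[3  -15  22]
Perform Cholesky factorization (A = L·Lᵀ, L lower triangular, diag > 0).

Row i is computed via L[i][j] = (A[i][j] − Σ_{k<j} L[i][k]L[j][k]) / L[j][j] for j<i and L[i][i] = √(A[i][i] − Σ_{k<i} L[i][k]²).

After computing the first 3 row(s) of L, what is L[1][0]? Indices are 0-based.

Step 1: L[0][0] = √(1) = 1.
  L[1][0] = (-1) / L[0][0] = -1.
Step 2: L[1][1] = √(16) = 4.
  L[2][0] = (3) / L[0][0] = 3.
  L[2][1] = (-12) / L[1][1] = -3.
Step 3: L[2][2] = √(4) = 2.

L[1][0] = -1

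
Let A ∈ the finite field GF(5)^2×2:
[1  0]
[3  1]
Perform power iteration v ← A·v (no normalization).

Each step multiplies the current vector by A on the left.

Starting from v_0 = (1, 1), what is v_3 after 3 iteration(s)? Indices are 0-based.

v_3 = (1, 0)

v_0 = (1, 1).
v_1 = A·v_0 = (1, 4).
v_2 = A·v_1 = (1, 2).
v_3 = A·v_2 = (1, 0).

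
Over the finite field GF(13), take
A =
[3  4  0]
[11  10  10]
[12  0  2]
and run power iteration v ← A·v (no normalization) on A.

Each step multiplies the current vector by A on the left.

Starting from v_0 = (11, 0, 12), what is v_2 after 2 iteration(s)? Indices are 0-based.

v_2 = (10, 4, 6)

v_0 = (11, 0, 12).
v_1 = A·v_0 = (7, 7, 0).
v_2 = A·v_1 = (10, 4, 6).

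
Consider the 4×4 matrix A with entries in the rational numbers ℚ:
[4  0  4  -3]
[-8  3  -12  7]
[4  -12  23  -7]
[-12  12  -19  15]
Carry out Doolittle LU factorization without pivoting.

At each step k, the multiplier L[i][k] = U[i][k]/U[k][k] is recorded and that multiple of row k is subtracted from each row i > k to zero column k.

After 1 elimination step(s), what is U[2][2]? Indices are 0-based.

U[2][2] = 19

k=0: U[0][0]=4
  eliminate (1,0): mult=-2, new row 1: (0, 3, -4, 1); set L[1][0]=-2
  eliminate (2,0): mult=1, new row 2: (0, -12, 19, -4); set L[2][0]=1
  eliminate (3,0): mult=-3, new row 3: (0, 12, -7, 6); set L[3][0]=-3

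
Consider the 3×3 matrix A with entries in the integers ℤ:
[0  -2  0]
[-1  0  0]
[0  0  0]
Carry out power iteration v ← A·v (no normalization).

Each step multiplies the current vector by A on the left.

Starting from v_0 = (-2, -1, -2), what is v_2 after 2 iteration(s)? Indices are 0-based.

v_2 = (-4, -2, 0)

v_0 = (-2, -1, -2).
v_1 = A·v_0 = (2, 2, 0).
v_2 = A·v_1 = (-4, -2, 0).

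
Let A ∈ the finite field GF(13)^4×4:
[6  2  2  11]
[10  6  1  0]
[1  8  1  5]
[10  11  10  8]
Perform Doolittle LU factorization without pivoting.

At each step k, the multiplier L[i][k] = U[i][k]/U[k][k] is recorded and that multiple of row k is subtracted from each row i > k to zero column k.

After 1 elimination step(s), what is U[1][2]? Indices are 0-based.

[col 0] pivot 6
  R1 -= 6*R0 → (0, 7, 2, 12)  (L[1][0] := 6)
  R2 -= 11*R0 → (0, 12, 5, 1)  (L[2][0] := 11)
  R3 -= 6*R0 → (0, 12, 11, 7)  (L[3][0] := 6)

U[1][2] = 2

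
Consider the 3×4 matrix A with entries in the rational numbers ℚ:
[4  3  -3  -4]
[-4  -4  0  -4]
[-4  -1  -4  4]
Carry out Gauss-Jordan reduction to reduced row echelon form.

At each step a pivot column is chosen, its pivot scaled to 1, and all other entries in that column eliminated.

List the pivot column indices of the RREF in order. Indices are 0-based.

pivot columns: 0, 1, 2

step 1: normalize row 0 (÷4) = (1, 3/4, -3/4, -1)
  row 1: subtract -4×row0 = (0, -1, -3, -8)
  row 2: subtract -4×row0 = (0, 2, -7, 0)
step 2: normalize row 1 (÷-1) = (0, 1, 3, 8)
  row 0: subtract 3/4×row1 = (1, 0, -3, -7)
  row 2: subtract 2×row1 = (0, 0, -13, -16)
step 3: normalize row 2 (÷-13) = (0, 0, 1, 16/13)
  row 0: subtract -3×row2 = (1, 0, 0, -43/13)
  row 1: subtract 3×row2 = (0, 1, 0, 56/13)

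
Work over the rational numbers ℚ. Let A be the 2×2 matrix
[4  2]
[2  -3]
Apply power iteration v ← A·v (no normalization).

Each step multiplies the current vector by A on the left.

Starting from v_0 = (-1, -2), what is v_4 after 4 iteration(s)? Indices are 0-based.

v_4 = (-536, -412)

v_0 = (-1, -2).
v_1 = A·v_0 = (-8, 4).
v_2 = A·v_1 = (-24, -28).
v_3 = A·v_2 = (-152, 36).
v_4 = A·v_3 = (-536, -412).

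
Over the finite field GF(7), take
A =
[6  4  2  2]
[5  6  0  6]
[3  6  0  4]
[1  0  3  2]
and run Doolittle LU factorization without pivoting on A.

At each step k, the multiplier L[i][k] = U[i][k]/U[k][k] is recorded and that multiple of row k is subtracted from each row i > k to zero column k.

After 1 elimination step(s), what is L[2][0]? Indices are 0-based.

L[2][0] = 4

[col 0] pivot 6
  R1 -= 2*R0 → (0, 5, 3, 2)  (L[1][0] := 2)
  R2 -= 4*R0 → (0, 4, 6, 3)  (L[2][0] := 4)
  R3 -= 6*R0 → (0, 4, 5, 4)  (L[3][0] := 6)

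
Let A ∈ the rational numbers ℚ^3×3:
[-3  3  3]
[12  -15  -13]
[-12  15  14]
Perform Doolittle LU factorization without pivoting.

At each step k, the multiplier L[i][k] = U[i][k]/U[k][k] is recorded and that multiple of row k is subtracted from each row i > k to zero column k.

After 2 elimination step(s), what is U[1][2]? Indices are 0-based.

Step 1: pivot at (0,0) is -3.
  row1 ← row1 − (-4)·row0  ⇒  L[1][0]=-4, U row1=(0, -3, -1)
  row2 ← row2 − (4)·row0  ⇒  L[2][0]=4, U row2=(0, 3, 2)
Step 2: pivot at (1,1) is -3.
  row2 ← row2 − (-1)·row1  ⇒  L[2][1]=-1, U row2=(0, 0, 1)

U[1][2] = -1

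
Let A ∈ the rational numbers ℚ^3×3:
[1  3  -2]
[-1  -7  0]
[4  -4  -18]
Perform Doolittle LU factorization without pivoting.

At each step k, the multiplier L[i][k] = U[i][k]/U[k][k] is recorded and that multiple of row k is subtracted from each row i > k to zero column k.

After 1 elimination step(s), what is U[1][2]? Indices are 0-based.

U[1][2] = -2

Step 1: pivot at (0,0) is 1.
  row1 ← row1 − (-1)·row0  ⇒  L[1][0]=-1, U row1=(0, -4, -2)
  row2 ← row2 − (4)·row0  ⇒  L[2][0]=4, U row2=(0, -16, -10)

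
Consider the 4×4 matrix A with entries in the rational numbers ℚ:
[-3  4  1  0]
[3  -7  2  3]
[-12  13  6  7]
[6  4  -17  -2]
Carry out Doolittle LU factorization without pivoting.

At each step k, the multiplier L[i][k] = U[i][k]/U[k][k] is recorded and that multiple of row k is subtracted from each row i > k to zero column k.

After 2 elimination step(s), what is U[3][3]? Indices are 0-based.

U[3][3] = 10

k=0: U[0][0]=-3
  eliminate (1,0): mult=-1, new row 1: (0, -3, 3, 3); set L[1][0]=-1
  eliminate (2,0): mult=4, new row 2: (0, -3, 2, 7); set L[2][0]=4
  eliminate (3,0): mult=-2, new row 3: (0, 12, -15, -2); set L[3][0]=-2
k=1: U[1][1]=-3
  eliminate (2,1): mult=1, new row 2: (0, 0, -1, 4); set L[2][1]=1
  eliminate (3,1): mult=-4, new row 3: (0, 0, -3, 10); set L[3][1]=-4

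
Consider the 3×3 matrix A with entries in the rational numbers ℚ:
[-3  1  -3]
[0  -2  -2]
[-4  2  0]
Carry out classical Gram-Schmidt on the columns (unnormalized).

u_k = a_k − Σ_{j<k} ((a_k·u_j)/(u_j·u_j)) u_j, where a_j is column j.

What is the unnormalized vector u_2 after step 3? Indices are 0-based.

u_2 = (-20/13, 5/13, 15/13)

Step 1: u_0 = a_0 = (-3, 0, -4).
Step 2: u_1 = a_1 − (-11/25)·u_0 = (-8/25, -2, 6/25).
Step 3: u_2 = a_2 − (9/25)·u_0 − (31/26)·u_1 = (-20/13, 5/13, 15/13).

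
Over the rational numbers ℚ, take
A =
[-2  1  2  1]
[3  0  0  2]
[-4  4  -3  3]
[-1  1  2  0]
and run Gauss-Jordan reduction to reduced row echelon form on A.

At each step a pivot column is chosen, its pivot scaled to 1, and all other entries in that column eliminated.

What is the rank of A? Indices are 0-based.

rank = 4

step 1: normalize row 0 (÷-2) = (1, -1/2, -1, -1/2)
  row 1: subtract 3×row0 = (0, 3/2, 3, 7/2)
  row 2: subtract -4×row0 = (0, 2, -7, 1)
  row 3: subtract -1×row0 = (0, 1/2, 1, -1/2)
step 2: normalize row 1 (÷3/2) = (0, 1, 2, 7/3)
  row 0: subtract -1/2×row1 = (1, 0, 0, 2/3)
  row 2: subtract 2×row1 = (0, 0, -11, -11/3)
  row 3: subtract 1/2×row1 = (0, 0, 0, -5/3)
step 3: normalize row 2 (÷-11) = (0, 0, 1, 1/3)
  row 1: subtract 2×row2 = (0, 1, 0, 5/3)
step 4: normalize row 3 (÷-5/3) = (0, 0, 0, 1)
  row 0: subtract 2/3×row3 = (1, 0, 0, 0)
  row 1: subtract 5/3×row3 = (0, 1, 0, 0)
  row 2: subtract 1/3×row3 = (0, 0, 1, 0)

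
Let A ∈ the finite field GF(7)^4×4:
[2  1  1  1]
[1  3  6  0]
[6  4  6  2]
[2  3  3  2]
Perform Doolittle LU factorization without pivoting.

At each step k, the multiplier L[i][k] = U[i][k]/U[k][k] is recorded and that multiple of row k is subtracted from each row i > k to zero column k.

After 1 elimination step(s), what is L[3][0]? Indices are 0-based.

[col 0] pivot 2
  R1 -= 4*R0 → (0, 6, 2, 3)  (L[1][0] := 4)
  R2 -= 3*R0 → (0, 1, 3, 6)  (L[2][0] := 3)
  R3 -= 1*R0 → (0, 2, 2, 1)  (L[3][0] := 1)

L[3][0] = 1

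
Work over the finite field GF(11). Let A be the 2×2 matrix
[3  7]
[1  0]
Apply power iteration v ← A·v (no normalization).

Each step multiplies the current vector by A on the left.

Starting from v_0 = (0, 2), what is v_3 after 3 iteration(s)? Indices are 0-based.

v_3 = (4, 9)

v_0 = (0, 2).
v_1 = A·v_0 = (3, 0).
v_2 = A·v_1 = (9, 3).
v_3 = A·v_2 = (4, 9).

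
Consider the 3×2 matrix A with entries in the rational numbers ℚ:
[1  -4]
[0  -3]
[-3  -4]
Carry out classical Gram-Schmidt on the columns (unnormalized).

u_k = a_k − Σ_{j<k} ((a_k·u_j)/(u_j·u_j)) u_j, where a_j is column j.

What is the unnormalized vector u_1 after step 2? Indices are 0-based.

Step 1: u_0 = a_0 = (1, 0, -3).
Step 2: u_1 = a_1 − (4/5)·u_0 = (-24/5, -3, -8/5).

u_1 = (-24/5, -3, -8/5)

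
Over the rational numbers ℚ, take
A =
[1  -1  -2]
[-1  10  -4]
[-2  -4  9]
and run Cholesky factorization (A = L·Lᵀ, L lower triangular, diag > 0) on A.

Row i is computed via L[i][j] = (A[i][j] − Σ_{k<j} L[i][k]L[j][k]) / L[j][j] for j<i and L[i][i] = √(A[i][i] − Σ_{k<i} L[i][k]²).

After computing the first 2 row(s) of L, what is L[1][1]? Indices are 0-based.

Step 1: L[0][0] = √(1) = 1.
  L[1][0] = (-1) / L[0][0] = -1.
Step 2: L[1][1] = √(9) = 3.

L[1][1] = 3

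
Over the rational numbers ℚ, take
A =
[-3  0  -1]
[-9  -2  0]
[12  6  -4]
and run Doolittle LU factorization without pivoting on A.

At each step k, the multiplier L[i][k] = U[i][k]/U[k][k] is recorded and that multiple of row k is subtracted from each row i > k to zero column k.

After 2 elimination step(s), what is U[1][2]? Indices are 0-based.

[col 0] pivot -3
  R1 -= 3*R0 → (0, -2, 3)  (L[1][0] := 3)
  R2 -= -4*R0 → (0, 6, -8)  (L[2][0] := -4)
[col 1] pivot -2
  R2 -= -3*R1 → (0, 0, 1)  (L[2][1] := -3)

U[1][2] = 3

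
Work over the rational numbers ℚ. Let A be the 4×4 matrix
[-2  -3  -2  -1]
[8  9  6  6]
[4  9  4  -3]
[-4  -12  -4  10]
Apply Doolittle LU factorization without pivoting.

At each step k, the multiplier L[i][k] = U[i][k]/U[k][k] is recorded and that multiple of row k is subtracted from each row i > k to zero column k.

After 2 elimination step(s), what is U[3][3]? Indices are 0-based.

U[3][3] = 8

k=0: U[0][0]=-2
  eliminate (1,0): mult=-4, new row 1: (0, -3, -2, 2); set L[1][0]=-4
  eliminate (2,0): mult=-2, new row 2: (0, 3, 0, -5); set L[2][0]=-2
  eliminate (3,0): mult=2, new row 3: (0, -6, 0, 12); set L[3][0]=2
k=1: U[1][1]=-3
  eliminate (2,1): mult=-1, new row 2: (0, 0, -2, -3); set L[2][1]=-1
  eliminate (3,1): mult=2, new row 3: (0, 0, 4, 8); set L[3][1]=2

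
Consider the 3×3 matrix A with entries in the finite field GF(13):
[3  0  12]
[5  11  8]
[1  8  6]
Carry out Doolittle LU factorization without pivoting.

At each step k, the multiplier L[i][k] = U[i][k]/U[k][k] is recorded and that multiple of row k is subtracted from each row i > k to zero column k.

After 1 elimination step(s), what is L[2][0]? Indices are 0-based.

L[2][0] = 9

k=0: U[0][0]=3
  eliminate (1,0): mult=6, new row 1: (0, 11, 1); set L[1][0]=6
  eliminate (2,0): mult=9, new row 2: (0, 8, 2); set L[2][0]=9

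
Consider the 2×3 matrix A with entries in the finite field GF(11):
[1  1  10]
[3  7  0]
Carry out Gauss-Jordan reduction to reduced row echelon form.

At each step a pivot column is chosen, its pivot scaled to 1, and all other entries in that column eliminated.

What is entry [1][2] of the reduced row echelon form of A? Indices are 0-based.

step 1: normalize row 0 (÷1) = (1, 1, 10)
  row 1: subtract 3×row0 = (0, 4, 3)
step 2: normalize row 1 (÷4) = (0, 1, 9)
  row 0: subtract 1×row1 = (1, 0, 1)

M[1][2] = 9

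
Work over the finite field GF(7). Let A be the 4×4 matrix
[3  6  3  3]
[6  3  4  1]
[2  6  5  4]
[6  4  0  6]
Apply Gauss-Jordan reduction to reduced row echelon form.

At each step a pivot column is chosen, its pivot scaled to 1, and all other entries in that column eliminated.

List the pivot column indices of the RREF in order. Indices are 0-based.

pivot columns: 0, 1, 2, 3

[1] R0 /= 3  ⇒  (1, 2, 1, 1)
     R1 -= 6·R0  ⇒  (0, 5, 5, 2)
     R2 -= 2·R0  ⇒  (0, 2, 3, 2)
     R3 -= 6·R0  ⇒  (0, 6, 1, 0)
[2] R1 /= 5  ⇒  (0, 1, 1, 6)
     R0 -= 2·R1  ⇒  (1, 0, 6, 3)
     R2 -= 2·R1  ⇒  (0, 0, 1, 4)
     R3 -= 6·R1  ⇒  (0, 0, 2, 6)
[3] R2 /= 1  ⇒  (0, 0, 1, 4)
     R0 -= 6·R2  ⇒  (1, 0, 0, 0)
     R1 -= 1·R2  ⇒  (0, 1, 0, 2)
     R3 -= 2·R2  ⇒  (0, 0, 0, 5)
[4] R3 /= 5  ⇒  (0, 0, 0, 1)
     R1 -= 2·R3  ⇒  (0, 1, 0, 0)
     R2 -= 4·R3  ⇒  (0, 0, 1, 0)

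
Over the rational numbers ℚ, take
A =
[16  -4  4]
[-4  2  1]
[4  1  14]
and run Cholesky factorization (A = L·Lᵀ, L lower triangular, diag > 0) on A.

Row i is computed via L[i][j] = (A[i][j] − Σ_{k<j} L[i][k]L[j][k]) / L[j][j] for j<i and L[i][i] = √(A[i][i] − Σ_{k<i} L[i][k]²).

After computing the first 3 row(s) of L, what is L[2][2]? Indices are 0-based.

Step 1: L[0][0] = √(16) = 4.
  L[1][0] = (-4) / L[0][0] = -1.
Step 2: L[1][1] = √(1) = 1.
  L[2][0] = (4) / L[0][0] = 1.
  L[2][1] = (2) / L[1][1] = 2.
Step 3: L[2][2] = √(9) = 3.

L[2][2] = 3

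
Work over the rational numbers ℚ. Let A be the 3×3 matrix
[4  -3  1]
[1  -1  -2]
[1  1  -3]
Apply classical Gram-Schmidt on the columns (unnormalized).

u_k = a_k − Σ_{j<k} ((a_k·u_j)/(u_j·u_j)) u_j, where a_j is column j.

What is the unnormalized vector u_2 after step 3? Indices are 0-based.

Step 1: u_0 = a_0 = (4, 1, 1).
Step 2: u_1 = a_1 − (-2/3)·u_0 = (-1/3, -1/3, 5/3).
Step 3: u_2 = a_2 − (-1/18)·u_0 − (-14/9)·u_1 = (19/27, -133/54, -19/54).

u_2 = (19/27, -133/54, -19/54)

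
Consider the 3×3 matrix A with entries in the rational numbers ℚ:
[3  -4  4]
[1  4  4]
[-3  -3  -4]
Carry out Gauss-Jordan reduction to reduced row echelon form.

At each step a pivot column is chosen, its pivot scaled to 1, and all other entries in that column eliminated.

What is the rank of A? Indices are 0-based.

rank = 3

[1] R0 /= 3  ⇒  (1, -4/3, 4/3)
     R1 -= 1·R0  ⇒  (0, 16/3, 8/3)
     R2 -= -3·R0  ⇒  (0, -7, 0)
[2] R1 /= 16/3  ⇒  (0, 1, 1/2)
     R0 -= -4/3·R1  ⇒  (1, 0, 2)
     R2 -= -7·R1  ⇒  (0, 0, 7/2)
[3] R2 /= 7/2  ⇒  (0, 0, 1)
     R0 -= 2·R2  ⇒  (1, 0, 0)
     R1 -= 1/2·R2  ⇒  (0, 1, 0)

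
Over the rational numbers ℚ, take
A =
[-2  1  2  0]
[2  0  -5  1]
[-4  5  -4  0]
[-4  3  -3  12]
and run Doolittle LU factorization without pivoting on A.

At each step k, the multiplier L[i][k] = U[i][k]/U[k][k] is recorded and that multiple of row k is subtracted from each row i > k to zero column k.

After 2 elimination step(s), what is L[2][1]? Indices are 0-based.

Step 1: pivot at (0,0) is -2.
  row1 ← row1 − (-1)·row0  ⇒  L[1][0]=-1, U row1=(0, 1, -3, 1)
  row2 ← row2 − (2)·row0  ⇒  L[2][0]=2, U row2=(0, 3, -8, 0)
  row3 ← row3 − (2)·row0  ⇒  L[3][0]=2, U row3=(0, 1, -7, 12)
Step 2: pivot at (1,1) is 1.
  row2 ← row2 − (3)·row1  ⇒  L[2][1]=3, U row2=(0, 0, 1, -3)
  row3 ← row3 − (1)·row1  ⇒  L[3][1]=1, U row3=(0, 0, -4, 11)

L[2][1] = 3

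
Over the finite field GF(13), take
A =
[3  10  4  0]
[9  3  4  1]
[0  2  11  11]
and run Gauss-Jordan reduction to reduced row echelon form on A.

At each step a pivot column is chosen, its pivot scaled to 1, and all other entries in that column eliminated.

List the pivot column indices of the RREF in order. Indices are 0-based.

pivot columns: 0, 1, 2

[1] R0 /= 3  ⇒  (1, 12, 10, 0)
     R1 -= 9·R0  ⇒  (0, 12, 5, 1)
[2] R1 /= 12  ⇒  (0, 1, 8, 12)
     R0 -= 12·R1  ⇒  (1, 0, 5, 12)
     R2 -= 2·R1  ⇒  (0, 0, 8, 0)
[3] R2 /= 8  ⇒  (0, 0, 1, 0)
     R0 -= 5·R2  ⇒  (1, 0, 0, 12)
     R1 -= 8·R2  ⇒  (0, 1, 0, 12)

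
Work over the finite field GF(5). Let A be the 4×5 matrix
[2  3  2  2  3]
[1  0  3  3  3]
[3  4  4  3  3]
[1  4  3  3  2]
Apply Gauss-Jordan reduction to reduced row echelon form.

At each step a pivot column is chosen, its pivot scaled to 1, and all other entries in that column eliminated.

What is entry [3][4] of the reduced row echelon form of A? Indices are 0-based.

M[3][4] = 0

[1] R0 /= 2  ⇒  (1, 4, 1, 1, 4)
     R1 -= 1·R0  ⇒  (0, 1, 2, 2, 4)
     R2 -= 3·R0  ⇒  (0, 2, 1, 0, 1)
     R3 -= 1·R0  ⇒  (0, 0, 2, 2, 3)
[2] R1 /= 1  ⇒  (0, 1, 2, 2, 4)
     R0 -= 4·R1  ⇒  (1, 0, 3, 3, 3)
     R2 -= 2·R1  ⇒  (0, 0, 2, 1, 3)
[3] R2 /= 2  ⇒  (0, 0, 1, 3, 4)
     R0 -= 3·R2  ⇒  (1, 0, 0, 4, 1)
     R1 -= 2·R2  ⇒  (0, 1, 0, 1, 1)
     R3 -= 2·R2  ⇒  (0, 0, 0, 1, 0)
[4] R3 /= 1  ⇒  (0, 0, 0, 1, 0)
     R0 -= 4·R3  ⇒  (1, 0, 0, 0, 1)
     R1 -= 1·R3  ⇒  (0, 1, 0, 0, 1)
     R2 -= 3·R3  ⇒  (0, 0, 1, 0, 4)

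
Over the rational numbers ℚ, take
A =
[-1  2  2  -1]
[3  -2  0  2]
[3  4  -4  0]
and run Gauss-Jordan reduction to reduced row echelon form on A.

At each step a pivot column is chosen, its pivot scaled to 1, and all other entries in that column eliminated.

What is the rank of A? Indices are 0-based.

pivot(0,0)=-1: scale R0 → (1, -2, -2, 1)
  clear (1,0): R1 −= (3)R0 → (0, 4, 6, -1)
  clear (2,0): R2 −= (3)R0 → (0, 10, 2, -3)
pivot(1,1)=4: scale R1 → (0, 1, 3/2, -1/4)
  clear (0,1): R0 −= (-2)R1 → (1, 0, 1, 1/2)
  clear (2,1): R2 −= (10)R1 → (0, 0, -13, -1/2)
pivot(2,2)=-13: scale R2 → (0, 0, 1, 1/26)
  clear (0,2): R0 −= (1)R2 → (1, 0, 0, 6/13)
  clear (1,2): R1 −= (3/2)R2 → (0, 1, 0, -4/13)

rank = 3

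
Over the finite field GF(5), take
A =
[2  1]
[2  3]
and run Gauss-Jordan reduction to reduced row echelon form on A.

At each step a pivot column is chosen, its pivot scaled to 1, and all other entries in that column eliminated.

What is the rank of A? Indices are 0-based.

step 1: normalize row 0 (÷2) = (1, 3)
  row 1: subtract 2×row0 = (0, 2)
step 2: normalize row 1 (÷2) = (0, 1)
  row 0: subtract 3×row1 = (1, 0)

rank = 2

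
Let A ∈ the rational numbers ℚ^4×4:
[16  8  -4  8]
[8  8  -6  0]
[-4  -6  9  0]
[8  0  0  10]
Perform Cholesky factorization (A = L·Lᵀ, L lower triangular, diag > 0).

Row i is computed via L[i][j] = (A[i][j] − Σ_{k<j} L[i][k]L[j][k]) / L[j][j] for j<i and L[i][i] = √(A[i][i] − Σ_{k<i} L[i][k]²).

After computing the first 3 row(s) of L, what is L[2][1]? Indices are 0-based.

L[2][1] = -2

Step 1: L[0][0] = √(16) = 4.
  L[1][0] = (8) / L[0][0] = 2.
Step 2: L[1][1] = √(4) = 2.
  L[2][0] = (-4) / L[0][0] = -1.
  L[2][1] = (-4) / L[1][1] = -2.
Step 3: L[2][2] = √(4) = 2.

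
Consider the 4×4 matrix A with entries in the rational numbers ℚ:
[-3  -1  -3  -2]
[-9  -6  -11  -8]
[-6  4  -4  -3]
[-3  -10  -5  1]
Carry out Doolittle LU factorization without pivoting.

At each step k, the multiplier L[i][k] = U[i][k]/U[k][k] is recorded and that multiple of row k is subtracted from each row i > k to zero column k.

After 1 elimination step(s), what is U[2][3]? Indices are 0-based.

U[2][3] = 1

k=0: U[0][0]=-3
  eliminate (1,0): mult=3, new row 1: (0, -3, -2, -2); set L[1][0]=3
  eliminate (2,0): mult=2, new row 2: (0, 6, 2, 1); set L[2][0]=2
  eliminate (3,0): mult=1, new row 3: (0, -9, -2, 3); set L[3][0]=1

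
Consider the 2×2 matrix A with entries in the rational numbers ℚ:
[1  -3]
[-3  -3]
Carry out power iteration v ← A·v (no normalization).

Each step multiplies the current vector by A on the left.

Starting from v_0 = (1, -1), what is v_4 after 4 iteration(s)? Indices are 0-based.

v_0 = (1, -1).
v_1 = A·v_0 = (4, 0).
v_2 = A·v_1 = (4, -12).
v_3 = A·v_2 = (40, 24).
v_4 = A·v_3 = (-32, -192).

v_4 = (-32, -192)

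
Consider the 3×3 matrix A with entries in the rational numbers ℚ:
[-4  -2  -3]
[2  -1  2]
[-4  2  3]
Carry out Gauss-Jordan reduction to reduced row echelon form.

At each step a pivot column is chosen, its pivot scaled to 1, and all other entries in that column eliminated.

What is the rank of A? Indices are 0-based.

pivot(0,0)=-4: scale R0 → (1, 1/2, 3/4)
  clear (1,0): R1 −= (2)R0 → (0, -2, 1/2)
  clear (2,0): R2 −= (-4)R0 → (0, 4, 6)
pivot(1,1)=-2: scale R1 → (0, 1, -1/4)
  clear (0,1): R0 −= (1/2)R1 → (1, 0, 7/8)
  clear (2,1): R2 −= (4)R1 → (0, 0, 7)
pivot(2,2)=7: scale R2 → (0, 0, 1)
  clear (0,2): R0 −= (7/8)R2 → (1, 0, 0)
  clear (1,2): R1 −= (-1/4)R2 → (0, 1, 0)

rank = 3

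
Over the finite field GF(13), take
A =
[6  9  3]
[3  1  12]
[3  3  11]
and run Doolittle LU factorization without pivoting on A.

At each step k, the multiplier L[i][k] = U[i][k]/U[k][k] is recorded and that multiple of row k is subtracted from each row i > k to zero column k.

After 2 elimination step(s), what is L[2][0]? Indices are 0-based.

L[2][0] = 7

[col 0] pivot 6
  R1 -= 7*R0 → (0, 3, 4)  (L[1][0] := 7)
  R2 -= 7*R0 → (0, 5, 3)  (L[2][0] := 7)
[col 1] pivot 3
  R2 -= 6*R1 → (0, 0, 5)  (L[2][1] := 6)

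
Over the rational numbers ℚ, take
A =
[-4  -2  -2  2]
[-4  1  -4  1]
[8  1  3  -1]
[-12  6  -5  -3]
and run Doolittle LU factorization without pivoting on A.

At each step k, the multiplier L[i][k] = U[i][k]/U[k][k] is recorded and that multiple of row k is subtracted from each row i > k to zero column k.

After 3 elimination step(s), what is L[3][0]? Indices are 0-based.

L[3][0] = 3

k=0: U[0][0]=-4
  eliminate (1,0): mult=1, new row 1: (0, 3, -2, -1); set L[1][0]=1
  eliminate (2,0): mult=-2, new row 2: (0, -3, -1, 3); set L[2][0]=-2
  eliminate (3,0): mult=3, new row 3: (0, 12, 1, -9); set L[3][0]=3
k=1: U[1][1]=3
  eliminate (2,1): mult=-1, new row 2: (0, 0, -3, 2); set L[2][1]=-1
  eliminate (3,1): mult=4, new row 3: (0, 0, 9, -5); set L[3][1]=4
k=2: U[2][2]=-3
  eliminate (3,2): mult=-3, new row 3: (0, 0, 0, 1); set L[3][2]=-3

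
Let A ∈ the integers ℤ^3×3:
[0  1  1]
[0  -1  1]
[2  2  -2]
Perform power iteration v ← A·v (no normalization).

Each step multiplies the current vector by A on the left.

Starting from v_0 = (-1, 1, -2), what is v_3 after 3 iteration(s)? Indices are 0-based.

v_3 = (-9, -23, 48)

v_0 = (-1, 1, -2).
v_1 = A·v_0 = (-1, -3, 4).
v_2 = A·v_1 = (1, 7, -16).
v_3 = A·v_2 = (-9, -23, 48).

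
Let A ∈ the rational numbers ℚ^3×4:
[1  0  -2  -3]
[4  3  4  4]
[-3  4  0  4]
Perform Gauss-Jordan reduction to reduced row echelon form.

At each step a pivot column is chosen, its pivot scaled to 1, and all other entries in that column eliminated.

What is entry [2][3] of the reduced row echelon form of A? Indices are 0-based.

step 1: normalize row 0 (÷1) = (1, 0, -2, -3)
  row 1: subtract 4×row0 = (0, 3, 12, 16)
  row 2: subtract -3×row0 = (0, 4, -6, -5)
step 2: normalize row 1 (÷3) = (0, 1, 4, 16/3)
  row 2: subtract 4×row1 = (0, 0, -22, -79/3)
step 3: normalize row 2 (÷-22) = (0, 0, 1, 79/66)
  row 0: subtract -2×row2 = (1, 0, 0, -20/33)
  row 1: subtract 4×row2 = (0, 1, 0, 6/11)

M[2][3] = 79/66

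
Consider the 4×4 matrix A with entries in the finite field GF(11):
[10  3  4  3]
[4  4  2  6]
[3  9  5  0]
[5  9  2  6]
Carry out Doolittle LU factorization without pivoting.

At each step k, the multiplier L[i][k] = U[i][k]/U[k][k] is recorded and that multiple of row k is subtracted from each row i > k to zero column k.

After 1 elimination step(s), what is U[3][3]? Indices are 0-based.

k=0: U[0][0]=10
  eliminate (1,0): mult=7, new row 1: (0, 5, 7, 7); set L[1][0]=7
  eliminate (2,0): mult=8, new row 2: (0, 7, 6, 9); set L[2][0]=8
  eliminate (3,0): mult=6, new row 3: (0, 2, 0, 10); set L[3][0]=6

U[3][3] = 10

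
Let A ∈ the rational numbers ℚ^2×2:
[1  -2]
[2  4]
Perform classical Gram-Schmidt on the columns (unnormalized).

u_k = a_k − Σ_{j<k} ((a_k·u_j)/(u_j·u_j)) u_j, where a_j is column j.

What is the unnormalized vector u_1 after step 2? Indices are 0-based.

u_1 = (-16/5, 8/5)

Step 1: u_0 = a_0 = (1, 2).
Step 2: u_1 = a_1 − (6/5)·u_0 = (-16/5, 8/5).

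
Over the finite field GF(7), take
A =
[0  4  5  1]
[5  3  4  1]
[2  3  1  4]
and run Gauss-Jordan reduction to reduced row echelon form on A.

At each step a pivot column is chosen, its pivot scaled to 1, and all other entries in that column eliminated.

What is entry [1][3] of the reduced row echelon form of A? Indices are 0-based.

M[1][3] = 2

pivot(0,0): swap R0↔R1
pivot(0,0)=5: scale R0 → (1, 2, 5, 3)
  clear (2,0): R2 −= (2)R0 → (0, 6, 5, 5)
pivot(1,1)=4: scale R1 → (0, 1, 3, 2)
  clear (0,1): R0 −= (2)R1 → (1, 0, 6, 6)
  clear (2,1): R2 −= (6)R1 → (0, 0, 1, 0)
pivot(2,2)=1: scale R2 → (0, 0, 1, 0)
  clear (0,2): R0 −= (6)R2 → (1, 0, 0, 6)
  clear (1,2): R1 −= (3)R2 → (0, 1, 0, 2)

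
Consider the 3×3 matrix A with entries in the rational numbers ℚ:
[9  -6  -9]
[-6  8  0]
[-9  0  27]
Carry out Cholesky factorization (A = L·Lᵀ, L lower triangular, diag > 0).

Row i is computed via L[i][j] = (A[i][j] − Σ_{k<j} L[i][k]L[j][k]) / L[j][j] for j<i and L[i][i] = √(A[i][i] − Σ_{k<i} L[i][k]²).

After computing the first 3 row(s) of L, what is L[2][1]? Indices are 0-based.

L[2][1] = -3

Step 1: L[0][0] = √(9) = 3.
  L[1][0] = (-6) / L[0][0] = -2.
Step 2: L[1][1] = √(4) = 2.
  L[2][0] = (-9) / L[0][0] = -3.
  L[2][1] = (-6) / L[1][1] = -3.
Step 3: L[2][2] = √(9) = 3.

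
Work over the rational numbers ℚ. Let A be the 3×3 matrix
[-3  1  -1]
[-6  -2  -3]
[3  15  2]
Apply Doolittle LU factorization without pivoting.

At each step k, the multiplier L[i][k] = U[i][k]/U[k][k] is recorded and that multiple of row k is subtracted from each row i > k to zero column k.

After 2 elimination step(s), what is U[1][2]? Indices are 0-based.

[col 0] pivot -3
  R1 -= 2*R0 → (0, -4, -1)  (L[1][0] := 2)
  R2 -= -1*R0 → (0, 16, 1)  (L[2][0] := -1)
[col 1] pivot -4
  R2 -= -4*R1 → (0, 0, -3)  (L[2][1] := -4)

U[1][2] = -1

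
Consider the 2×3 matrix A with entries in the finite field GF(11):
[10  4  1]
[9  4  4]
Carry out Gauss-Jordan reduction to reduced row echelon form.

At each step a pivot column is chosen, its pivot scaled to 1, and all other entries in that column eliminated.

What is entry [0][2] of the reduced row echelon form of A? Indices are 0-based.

M[0][2] = 8

pivot(0,0)=10: scale R0 → (1, 7, 10)
  clear (1,0): R1 −= (9)R0 → (0, 7, 2)
pivot(1,1)=7: scale R1 → (0, 1, 5)
  clear (0,1): R0 −= (7)R1 → (1, 0, 8)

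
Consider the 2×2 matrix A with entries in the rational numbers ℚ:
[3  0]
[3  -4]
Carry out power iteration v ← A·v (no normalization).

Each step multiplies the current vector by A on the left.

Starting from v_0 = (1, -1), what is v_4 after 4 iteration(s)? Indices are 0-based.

v_0 = (1, -1).
v_1 = A·v_0 = (3, 7).
v_2 = A·v_1 = (9, -19).
v_3 = A·v_2 = (27, 103).
v_4 = A·v_3 = (81, -331).

v_4 = (81, -331)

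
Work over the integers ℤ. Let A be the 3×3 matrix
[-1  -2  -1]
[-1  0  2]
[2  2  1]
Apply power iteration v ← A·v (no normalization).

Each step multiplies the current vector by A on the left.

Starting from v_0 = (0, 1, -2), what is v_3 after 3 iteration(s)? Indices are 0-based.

v_3 = (0, -24, 8)

v_0 = (0, 1, -2).
v_1 = A·v_0 = (0, -4, 0).
v_2 = A·v_1 = (8, 0, -8).
v_3 = A·v_2 = (0, -24, 8).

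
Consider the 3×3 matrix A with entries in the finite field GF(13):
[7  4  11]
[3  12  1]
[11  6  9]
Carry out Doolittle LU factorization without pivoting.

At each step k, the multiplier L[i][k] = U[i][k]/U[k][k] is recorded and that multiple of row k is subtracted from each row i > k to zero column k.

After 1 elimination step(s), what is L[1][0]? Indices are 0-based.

k=0: U[0][0]=7
  eliminate (1,0): mult=6, new row 1: (0, 1, 0); set L[1][0]=6
  eliminate (2,0): mult=9, new row 2: (0, 9, 1); set L[2][0]=9

L[1][0] = 6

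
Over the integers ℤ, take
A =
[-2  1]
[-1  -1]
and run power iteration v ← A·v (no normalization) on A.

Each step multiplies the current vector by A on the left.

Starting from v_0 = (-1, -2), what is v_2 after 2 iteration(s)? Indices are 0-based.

v_0 = (-1, -2).
v_1 = A·v_0 = (0, 3).
v_2 = A·v_1 = (3, -3).

v_2 = (3, -3)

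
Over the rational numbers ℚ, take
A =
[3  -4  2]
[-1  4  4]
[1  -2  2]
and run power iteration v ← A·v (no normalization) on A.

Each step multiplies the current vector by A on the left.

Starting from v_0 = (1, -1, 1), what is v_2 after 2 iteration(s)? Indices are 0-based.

v_0 = (1, -1, 1).
v_1 = A·v_0 = (9, -1, 5).
v_2 = A·v_1 = (41, 7, 21).

v_2 = (41, 7, 21)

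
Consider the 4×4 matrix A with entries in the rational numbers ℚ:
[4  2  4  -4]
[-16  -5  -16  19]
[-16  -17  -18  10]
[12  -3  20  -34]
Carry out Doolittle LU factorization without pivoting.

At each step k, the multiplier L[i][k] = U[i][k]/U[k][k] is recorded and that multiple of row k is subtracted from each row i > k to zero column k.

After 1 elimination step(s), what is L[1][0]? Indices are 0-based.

k=0: U[0][0]=4
  eliminate (1,0): mult=-4, new row 1: (0, 3, 0, 3); set L[1][0]=-4
  eliminate (2,0): mult=-4, new row 2: (0, -9, -2, -6); set L[2][0]=-4
  eliminate (3,0): mult=3, new row 3: (0, -9, 8, -22); set L[3][0]=3

L[1][0] = -4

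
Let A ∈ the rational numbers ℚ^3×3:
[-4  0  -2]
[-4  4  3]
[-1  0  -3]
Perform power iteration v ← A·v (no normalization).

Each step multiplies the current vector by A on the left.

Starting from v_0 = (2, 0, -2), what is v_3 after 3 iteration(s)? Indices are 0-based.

v_3 = (-16, -168, 16)

v_0 = (2, 0, -2).
v_1 = A·v_0 = (-4, -14, 4).
v_2 = A·v_1 = (8, -28, -8).
v_3 = A·v_2 = (-16, -168, 16).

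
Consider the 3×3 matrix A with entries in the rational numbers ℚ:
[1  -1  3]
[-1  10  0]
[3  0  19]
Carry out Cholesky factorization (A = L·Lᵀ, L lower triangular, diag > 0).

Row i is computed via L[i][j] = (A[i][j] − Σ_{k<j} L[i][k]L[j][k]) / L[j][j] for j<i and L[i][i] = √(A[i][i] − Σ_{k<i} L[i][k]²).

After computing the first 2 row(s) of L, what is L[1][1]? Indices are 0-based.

L[1][1] = 3

Step 1: L[0][0] = √(1) = 1.
  L[1][0] = (-1) / L[0][0] = -1.
Step 2: L[1][1] = √(9) = 3.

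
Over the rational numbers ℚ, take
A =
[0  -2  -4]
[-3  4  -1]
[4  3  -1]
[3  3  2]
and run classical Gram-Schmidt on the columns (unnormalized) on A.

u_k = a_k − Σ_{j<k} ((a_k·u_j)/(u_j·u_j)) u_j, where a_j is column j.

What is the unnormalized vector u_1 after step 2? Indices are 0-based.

Step 1: u_0 = a_0 = (0, -3, 4, 3).
Step 2: u_1 = a_1 − (9/34)·u_0 = (-2, 163/34, 33/17, 75/34).

u_1 = (-2, 163/34, 33/17, 75/34)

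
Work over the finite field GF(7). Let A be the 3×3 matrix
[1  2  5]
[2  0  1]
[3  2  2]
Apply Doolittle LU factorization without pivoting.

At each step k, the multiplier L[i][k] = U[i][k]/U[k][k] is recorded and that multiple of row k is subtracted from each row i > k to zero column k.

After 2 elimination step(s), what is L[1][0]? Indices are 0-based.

L[1][0] = 2

Step 1: pivot at (0,0) is 1.
  row1 ← row1 − (2)·row0  ⇒  L[1][0]=2, U row1=(0, 3, 5)
  row2 ← row2 − (3)·row0  ⇒  L[2][0]=3, U row2=(0, 3, 1)
Step 2: pivot at (1,1) is 3.
  row2 ← row2 − (1)·row1  ⇒  L[2][1]=1, U row2=(0, 0, 3)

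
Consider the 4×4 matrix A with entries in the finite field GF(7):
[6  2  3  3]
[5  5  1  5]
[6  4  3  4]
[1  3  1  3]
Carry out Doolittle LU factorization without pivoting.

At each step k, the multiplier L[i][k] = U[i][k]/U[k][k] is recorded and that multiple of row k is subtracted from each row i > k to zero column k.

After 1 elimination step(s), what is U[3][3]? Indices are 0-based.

U[3][3] = 6

[col 0] pivot 6
  R1 -= 2*R0 → (0, 1, 2, 6)  (L[1][0] := 2)
  R2 -= 1*R0 → (0, 2, 0, 1)  (L[2][0] := 1)
  R3 -= 6*R0 → (0, 5, 4, 6)  (L[3][0] := 6)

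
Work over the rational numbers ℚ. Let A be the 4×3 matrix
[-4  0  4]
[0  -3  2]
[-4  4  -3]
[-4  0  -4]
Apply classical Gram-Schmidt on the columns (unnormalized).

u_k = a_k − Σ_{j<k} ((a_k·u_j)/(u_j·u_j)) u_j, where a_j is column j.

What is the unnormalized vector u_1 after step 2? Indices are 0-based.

u_1 = (-4/3, -3, 8/3, -4/3)

Step 1: u_0 = a_0 = (-4, 0, -4, -4).
Step 2: u_1 = a_1 − (-1/3)·u_0 = (-4/3, -3, 8/3, -4/3).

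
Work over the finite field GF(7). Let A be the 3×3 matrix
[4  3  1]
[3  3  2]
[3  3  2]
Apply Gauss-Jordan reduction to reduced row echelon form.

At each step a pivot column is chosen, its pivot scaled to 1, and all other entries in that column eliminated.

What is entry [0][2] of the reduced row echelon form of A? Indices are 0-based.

[1] R0 /= 4  ⇒  (1, 6, 2)
     R1 -= 3·R0  ⇒  (0, 6, 3)
     R2 -= 3·R0  ⇒  (0, 6, 3)
[2] R1 /= 6  ⇒  (0, 1, 4)
     R0 -= 6·R1  ⇒  (1, 0, 6)
     R2 -= 6·R1  ⇒  (0, 0, 0)
column 2 empty below row 2

M[0][2] = 6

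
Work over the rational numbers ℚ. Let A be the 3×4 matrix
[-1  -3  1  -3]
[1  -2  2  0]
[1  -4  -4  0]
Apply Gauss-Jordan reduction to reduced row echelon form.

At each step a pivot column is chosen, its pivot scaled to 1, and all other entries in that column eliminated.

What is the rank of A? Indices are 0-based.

rank = 3

step 1: normalize row 0 (÷-1) = (1, 3, -1, 3)
  row 1: subtract 1×row0 = (0, -5, 3, -3)
  row 2: subtract 1×row0 = (0, -7, -3, -3)
step 2: normalize row 1 (÷-5) = (0, 1, -3/5, 3/5)
  row 0: subtract 3×row1 = (1, 0, 4/5, 6/5)
  row 2: subtract -7×row1 = (0, 0, -36/5, 6/5)
step 3: normalize row 2 (÷-36/5) = (0, 0, 1, -1/6)
  row 0: subtract 4/5×row2 = (1, 0, 0, 4/3)
  row 1: subtract -3/5×row2 = (0, 1, 0, 1/2)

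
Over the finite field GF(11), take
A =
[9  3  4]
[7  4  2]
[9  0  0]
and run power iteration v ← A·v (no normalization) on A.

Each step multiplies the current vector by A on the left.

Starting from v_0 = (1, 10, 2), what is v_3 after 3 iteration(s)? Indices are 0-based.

v_0 = (1, 10, 2).
v_1 = A·v_0 = (3, 7, 9).
v_2 = A·v_1 = (7, 1, 5).
v_3 = A·v_2 = (9, 8, 8).

v_3 = (9, 8, 8)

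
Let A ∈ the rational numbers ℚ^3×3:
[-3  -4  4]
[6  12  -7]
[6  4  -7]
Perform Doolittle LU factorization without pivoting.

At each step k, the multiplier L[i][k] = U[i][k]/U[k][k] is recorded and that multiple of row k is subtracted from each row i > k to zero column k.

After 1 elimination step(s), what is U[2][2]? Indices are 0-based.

U[2][2] = 1

[col 0] pivot -3
  R1 -= -2*R0 → (0, 4, 1)  (L[1][0] := -2)
  R2 -= -2*R0 → (0, -4, 1)  (L[2][0] := -2)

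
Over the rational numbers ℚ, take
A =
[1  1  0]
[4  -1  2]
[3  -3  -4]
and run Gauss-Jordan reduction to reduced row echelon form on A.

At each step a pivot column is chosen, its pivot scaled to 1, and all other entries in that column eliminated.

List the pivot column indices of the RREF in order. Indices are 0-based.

[1] R0 /= 1  ⇒  (1, 1, 0)
     R1 -= 4·R0  ⇒  (0, -5, 2)
     R2 -= 3·R0  ⇒  (0, -6, -4)
[2] R1 /= -5  ⇒  (0, 1, -2/5)
     R0 -= 1·R1  ⇒  (1, 0, 2/5)
     R2 -= -6·R1  ⇒  (0, 0, -32/5)
[3] R2 /= -32/5  ⇒  (0, 0, 1)
     R0 -= 2/5·R2  ⇒  (1, 0, 0)
     R1 -= -2/5·R2  ⇒  (0, 1, 0)

pivot columns: 0, 1, 2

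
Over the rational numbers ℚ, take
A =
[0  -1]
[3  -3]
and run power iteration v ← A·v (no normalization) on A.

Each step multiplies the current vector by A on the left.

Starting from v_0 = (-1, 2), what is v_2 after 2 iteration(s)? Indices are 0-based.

v_2 = (9, 21)

v_0 = (-1, 2).
v_1 = A·v_0 = (-2, -9).
v_2 = A·v_1 = (9, 21).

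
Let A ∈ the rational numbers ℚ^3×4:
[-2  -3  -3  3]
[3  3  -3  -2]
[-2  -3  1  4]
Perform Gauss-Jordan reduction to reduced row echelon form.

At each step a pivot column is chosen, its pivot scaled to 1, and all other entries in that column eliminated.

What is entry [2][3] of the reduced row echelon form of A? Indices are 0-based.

step 1: normalize row 0 (÷-2) = (1, 3/2, 3/2, -3/2)
  row 1: subtract 3×row0 = (0, -3/2, -15/2, 5/2)
  row 2: subtract -2×row0 = (0, 0, 4, 1)
step 2: normalize row 1 (÷-3/2) = (0, 1, 5, -5/3)
  row 0: subtract 3/2×row1 = (1, 0, -6, 1)
step 3: normalize row 2 (÷4) = (0, 0, 1, 1/4)
  row 0: subtract -6×row2 = (1, 0, 0, 5/2)
  row 1: subtract 5×row2 = (0, 1, 0, -35/12)

M[2][3] = 1/4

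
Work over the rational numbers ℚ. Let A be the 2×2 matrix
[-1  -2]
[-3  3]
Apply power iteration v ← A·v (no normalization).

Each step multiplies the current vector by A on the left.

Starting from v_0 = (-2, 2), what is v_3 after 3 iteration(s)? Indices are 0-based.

v_0 = (-2, 2).
v_1 = A·v_0 = (-2, 12).
v_2 = A·v_1 = (-22, 42).
v_3 = A·v_2 = (-62, 192).

v_3 = (-62, 192)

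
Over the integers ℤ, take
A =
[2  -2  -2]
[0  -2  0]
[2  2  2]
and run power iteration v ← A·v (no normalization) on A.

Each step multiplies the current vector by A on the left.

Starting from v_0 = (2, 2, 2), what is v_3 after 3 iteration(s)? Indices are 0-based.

v_3 = (-80, -16, -16)

v_0 = (2, 2, 2).
v_1 = A·v_0 = (-4, -4, 12).
v_2 = A·v_1 = (-24, 8, 8).
v_3 = A·v_2 = (-80, -16, -16).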